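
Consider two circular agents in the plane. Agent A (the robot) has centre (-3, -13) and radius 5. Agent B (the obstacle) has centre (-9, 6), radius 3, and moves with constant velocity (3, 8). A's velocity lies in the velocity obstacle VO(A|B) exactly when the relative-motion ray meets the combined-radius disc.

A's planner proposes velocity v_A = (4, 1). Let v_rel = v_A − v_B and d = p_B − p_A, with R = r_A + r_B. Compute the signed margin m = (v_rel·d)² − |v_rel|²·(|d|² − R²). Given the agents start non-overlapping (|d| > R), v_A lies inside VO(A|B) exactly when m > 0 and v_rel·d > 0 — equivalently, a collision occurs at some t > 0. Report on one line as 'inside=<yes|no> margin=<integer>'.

d = (-6, 19),  |d|² = 397;  R = 5+3 = 8,  c = 397−8² = 333
v_rel = (1, -7),  |v_rel|² = 50;  v_rel·d = (1)·(-6) + (-7)·(19) = -139
50·t² + 278·t + 333 = 0  ⇒  m = (-139)² − 50·333 = 2671
m = 2671 > 0,  v_rel·d = -139 < 0  ⇒  outside

inside=no margin=2671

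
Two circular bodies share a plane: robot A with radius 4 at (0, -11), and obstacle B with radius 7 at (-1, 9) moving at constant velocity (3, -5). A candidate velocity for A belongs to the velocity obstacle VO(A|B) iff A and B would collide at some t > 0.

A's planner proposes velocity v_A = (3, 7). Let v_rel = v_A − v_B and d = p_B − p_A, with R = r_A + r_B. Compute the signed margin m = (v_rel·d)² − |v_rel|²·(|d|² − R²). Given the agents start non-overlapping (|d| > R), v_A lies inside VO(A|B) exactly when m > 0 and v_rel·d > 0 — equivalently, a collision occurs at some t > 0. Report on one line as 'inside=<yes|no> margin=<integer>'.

d = (-1, 20),  |d|² = 401;  R = 4+7 = 11,  c = 401−11² = 280
v_rel = (0, 12),  |v_rel|² = 144;  v_rel·d = (0)·(-1) + (12)·(20) = 240
144·t² − 480·t + 280 = 0  ⇒  m = 240² − 144·280 = 17280
m = 17280 > 0,  v_rel·d = 240 > 0  ⇒  inside

inside=yes margin=17280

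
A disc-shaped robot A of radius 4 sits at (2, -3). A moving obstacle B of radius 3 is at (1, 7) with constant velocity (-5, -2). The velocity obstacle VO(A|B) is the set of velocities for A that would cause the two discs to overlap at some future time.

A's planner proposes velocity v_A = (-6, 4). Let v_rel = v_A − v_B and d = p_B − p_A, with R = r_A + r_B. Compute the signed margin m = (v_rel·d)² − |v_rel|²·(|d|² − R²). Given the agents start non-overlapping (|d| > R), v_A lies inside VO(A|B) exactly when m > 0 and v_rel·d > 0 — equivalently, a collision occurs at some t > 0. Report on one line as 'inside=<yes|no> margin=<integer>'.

d = (-1, 10),  |d|² = 101;  R = 4+3 = 7,  c = 101−7² = 52
v_rel = (-1, 6),  |v_rel|² = 37;  v_rel·d = (-1)·(-1) + (6)·(10) = 61
37·t² − 122·t + 52 = 0  ⇒  m = 61² − 37·52 = 1797
m = 1797 > 0,  v_rel·d = 61 > 0  ⇒  inside

inside=yes margin=1797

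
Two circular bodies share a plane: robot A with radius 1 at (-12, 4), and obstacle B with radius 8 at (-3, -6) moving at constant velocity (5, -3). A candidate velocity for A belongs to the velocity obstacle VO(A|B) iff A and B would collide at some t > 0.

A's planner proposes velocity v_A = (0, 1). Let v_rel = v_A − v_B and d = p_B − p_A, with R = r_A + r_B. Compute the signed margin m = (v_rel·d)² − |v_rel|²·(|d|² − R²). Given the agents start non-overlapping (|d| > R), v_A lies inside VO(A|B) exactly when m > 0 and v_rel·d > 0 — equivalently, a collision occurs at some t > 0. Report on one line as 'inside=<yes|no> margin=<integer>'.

d = (9, -10),  |d|² = 181;  R = 1+8 = 9,  c = 181−9² = 100
v_rel = (-5, 4),  |v_rel|² = 41;  v_rel·d = (-5)·(9) + (4)·(-10) = -85
41·t² + 170·t + 100 = 0  ⇒  m = (-85)² − 41·100 = 3125
m = 3125 > 0,  v_rel·d = -85 < 0  ⇒  outside

inside=no margin=3125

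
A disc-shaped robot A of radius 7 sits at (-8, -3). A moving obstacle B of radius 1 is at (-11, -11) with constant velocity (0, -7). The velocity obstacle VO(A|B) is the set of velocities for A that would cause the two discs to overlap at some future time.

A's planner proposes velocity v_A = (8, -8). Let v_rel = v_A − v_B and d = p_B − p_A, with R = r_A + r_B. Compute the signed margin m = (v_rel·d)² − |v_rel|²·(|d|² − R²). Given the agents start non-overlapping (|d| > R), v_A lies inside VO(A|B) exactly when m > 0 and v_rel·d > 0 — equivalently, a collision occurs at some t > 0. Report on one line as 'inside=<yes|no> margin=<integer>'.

d = (-3, -8),  |d|² = 73;  R = 7+1 = 8,  c = 73−8² = 9
v_rel = (8, -1),  |v_rel|² = 65;  v_rel·d = (8)·(-3) + (-1)·(-8) = -16
65·t² + 32·t + 9 = 0  ⇒  m = (-16)² − 65·9 = -329
m = -329 < 0,  v_rel·d = -16 < 0  ⇒  outside

inside=no margin=-329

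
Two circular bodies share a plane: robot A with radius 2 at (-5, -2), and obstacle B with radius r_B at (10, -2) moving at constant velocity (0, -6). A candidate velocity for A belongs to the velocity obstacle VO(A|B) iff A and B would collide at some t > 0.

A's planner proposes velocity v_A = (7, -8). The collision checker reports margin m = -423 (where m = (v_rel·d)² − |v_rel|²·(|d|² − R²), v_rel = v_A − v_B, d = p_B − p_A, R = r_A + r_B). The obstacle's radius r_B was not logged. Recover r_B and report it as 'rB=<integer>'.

m = -423
d = (15, 0);  v_rel = (7, -2),  |v_rel|² = 53
v_rel×d = (7)·(0) − (-2)·(15) = 30
since m = R²·53 − 30²:  R² = (900 + -423) / 53 = 9
R = √9 = 3  ⇒  r_B = 3 − 2 = 1

rB=1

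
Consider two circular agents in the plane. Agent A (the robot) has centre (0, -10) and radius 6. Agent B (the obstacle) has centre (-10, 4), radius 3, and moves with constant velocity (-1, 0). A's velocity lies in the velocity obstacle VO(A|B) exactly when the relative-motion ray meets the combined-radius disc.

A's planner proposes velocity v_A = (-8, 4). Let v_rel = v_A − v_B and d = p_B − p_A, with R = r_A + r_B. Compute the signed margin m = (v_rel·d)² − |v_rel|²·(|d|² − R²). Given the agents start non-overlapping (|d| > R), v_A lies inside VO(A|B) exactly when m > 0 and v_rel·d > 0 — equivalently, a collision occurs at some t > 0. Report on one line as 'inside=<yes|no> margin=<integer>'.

d = (-10, 14),  |d|² = 296;  R = 6+3 = 9,  c = 296−9² = 215
v_rel = (-7, 4),  |v_rel|² = 65;  v_rel·d = (-7)·(-10) + (4)·(14) = 126
65·t² − 252·t + 215 = 0  ⇒  m = 126² − 65·215 = 1901
m = 1901 > 0,  v_rel·d = 126 > 0  ⇒  inside

inside=yes margin=1901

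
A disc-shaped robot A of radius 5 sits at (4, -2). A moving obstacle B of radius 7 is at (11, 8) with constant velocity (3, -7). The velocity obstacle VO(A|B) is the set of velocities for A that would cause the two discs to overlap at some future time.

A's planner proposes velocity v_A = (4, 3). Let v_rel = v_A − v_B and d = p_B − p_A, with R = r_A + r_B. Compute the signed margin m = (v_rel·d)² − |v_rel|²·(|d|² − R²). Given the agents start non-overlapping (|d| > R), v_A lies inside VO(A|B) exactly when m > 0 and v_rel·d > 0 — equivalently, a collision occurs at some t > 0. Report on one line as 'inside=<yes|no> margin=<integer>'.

d = (7, 10),  |d|² = 149;  R = 5+7 = 12,  c = 149−12² = 5
v_rel = (1, 10),  |v_rel|² = 101;  v_rel·d = (1)·(7) + (10)·(10) = 107
101·t² − 214·t + 5 = 0  ⇒  m = 107² − 101·5 = 10944
m = 10944 > 0,  v_rel·d = 107 > 0  ⇒  inside

inside=yes margin=10944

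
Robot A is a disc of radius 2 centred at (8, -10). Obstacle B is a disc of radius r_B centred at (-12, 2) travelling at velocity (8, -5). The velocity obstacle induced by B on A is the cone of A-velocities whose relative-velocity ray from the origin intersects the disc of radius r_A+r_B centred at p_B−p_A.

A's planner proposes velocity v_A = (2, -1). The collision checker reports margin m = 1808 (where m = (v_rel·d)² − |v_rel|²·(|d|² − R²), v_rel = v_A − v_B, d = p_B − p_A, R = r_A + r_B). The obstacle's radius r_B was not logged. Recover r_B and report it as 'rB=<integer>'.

m = 1808
d = (-20, 12);  v_rel = (-6, 4),  |v_rel|² = 52
v_rel×d = (-6)·(12) − (4)·(-20) = 8
since m = R²·52 − 8²:  R² = (64 + 1808) / 52 = 36
R = √36 = 6  ⇒  r_B = 6 − 2 = 4

rB=4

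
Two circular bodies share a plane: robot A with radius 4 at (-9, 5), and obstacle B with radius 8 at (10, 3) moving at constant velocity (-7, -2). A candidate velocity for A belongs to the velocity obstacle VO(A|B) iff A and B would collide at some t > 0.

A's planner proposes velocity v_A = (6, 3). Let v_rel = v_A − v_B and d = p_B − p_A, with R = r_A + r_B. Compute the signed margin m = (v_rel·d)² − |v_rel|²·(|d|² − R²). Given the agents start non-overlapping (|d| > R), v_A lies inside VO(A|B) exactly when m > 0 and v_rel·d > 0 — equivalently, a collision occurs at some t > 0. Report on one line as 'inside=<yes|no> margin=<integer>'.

d = (19, -2),  |d|² = 365;  R = 4+8 = 12,  c = 365−12² = 221
v_rel = (13, 5),  |v_rel|² = 194;  v_rel·d = (13)·(19) + (5)·(-2) = 237
194·t² − 474·t + 221 = 0  ⇒  m = 237² − 194·221 = 13295
m = 13295 > 0,  v_rel·d = 237 > 0  ⇒  inside

inside=yes margin=13295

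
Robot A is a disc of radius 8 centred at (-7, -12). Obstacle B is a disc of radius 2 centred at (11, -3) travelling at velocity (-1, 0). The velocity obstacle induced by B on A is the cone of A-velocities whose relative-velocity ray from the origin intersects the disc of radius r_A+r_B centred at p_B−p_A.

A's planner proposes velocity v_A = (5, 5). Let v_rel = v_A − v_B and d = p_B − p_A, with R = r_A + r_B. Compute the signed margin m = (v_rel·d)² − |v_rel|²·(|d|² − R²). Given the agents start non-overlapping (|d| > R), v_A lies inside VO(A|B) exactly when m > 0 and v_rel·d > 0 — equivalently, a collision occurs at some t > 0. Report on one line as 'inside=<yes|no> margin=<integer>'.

d = (18, 9),  |d|² = 405;  R = 8+2 = 10,  c = 405−10² = 305
v_rel = (6, 5),  |v_rel|² = 61;  v_rel·d = (6)·(18) + (5)·(9) = 153
61·t² − 306·t + 305 = 0  ⇒  m = 153² − 61·305 = 4804
m = 4804 > 0,  v_rel·d = 153 > 0  ⇒  inside

inside=yes margin=4804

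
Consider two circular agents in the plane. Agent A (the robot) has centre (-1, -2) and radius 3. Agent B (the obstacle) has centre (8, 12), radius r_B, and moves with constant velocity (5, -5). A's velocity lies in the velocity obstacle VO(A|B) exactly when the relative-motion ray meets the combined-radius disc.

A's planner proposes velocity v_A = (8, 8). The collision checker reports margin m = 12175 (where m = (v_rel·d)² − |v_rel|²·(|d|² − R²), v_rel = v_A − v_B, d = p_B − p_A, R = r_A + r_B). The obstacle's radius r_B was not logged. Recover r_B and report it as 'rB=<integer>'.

m = 12175
d = (9, 14);  v_rel = (3, 13),  |v_rel|² = 178
v_rel×d = (3)·(14) − (13)·(9) = -75
since m = R²·178 − (-75)²:  R² = (5625 + 12175) / 178 = 100
R = √100 = 10  ⇒  r_B = 10 − 3 = 7

rB=7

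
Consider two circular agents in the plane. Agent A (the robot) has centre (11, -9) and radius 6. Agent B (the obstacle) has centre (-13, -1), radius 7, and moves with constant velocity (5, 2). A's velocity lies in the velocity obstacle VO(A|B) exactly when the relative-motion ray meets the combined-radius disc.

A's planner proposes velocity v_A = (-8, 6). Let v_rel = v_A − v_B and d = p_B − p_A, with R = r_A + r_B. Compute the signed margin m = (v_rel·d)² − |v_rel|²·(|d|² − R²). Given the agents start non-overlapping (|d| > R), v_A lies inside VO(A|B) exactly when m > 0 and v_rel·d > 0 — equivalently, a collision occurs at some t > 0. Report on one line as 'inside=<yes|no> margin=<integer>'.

d = (-24, 8),  |d|² = 640;  R = 6+7 = 13,  c = 640−13² = 471
v_rel = (-13, 4),  |v_rel|² = 185;  v_rel·d = (-13)·(-24) + (4)·(8) = 344
185·t² − 688·t + 471 = 0  ⇒  m = 344² − 185·471 = 31201
m = 31201 > 0,  v_rel·d = 344 > 0  ⇒  inside

inside=yes margin=31201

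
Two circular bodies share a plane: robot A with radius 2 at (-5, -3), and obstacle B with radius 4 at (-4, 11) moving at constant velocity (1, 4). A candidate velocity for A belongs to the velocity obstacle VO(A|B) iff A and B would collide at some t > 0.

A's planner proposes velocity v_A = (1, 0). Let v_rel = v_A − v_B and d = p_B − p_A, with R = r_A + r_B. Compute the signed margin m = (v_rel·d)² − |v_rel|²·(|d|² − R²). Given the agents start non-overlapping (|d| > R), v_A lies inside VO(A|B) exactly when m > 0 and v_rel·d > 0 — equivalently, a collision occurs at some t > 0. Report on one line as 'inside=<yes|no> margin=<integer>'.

d = (1, 14),  |d|² = 197;  R = 2+4 = 6,  c = 197−6² = 161
v_rel = (0, -4),  |v_rel|² = 16;  v_rel·d = (0)·(1) + (-4)·(14) = -56
16·t² + 112·t + 161 = 0  ⇒  m = (-56)² − 16·161 = 560
m = 560 > 0,  v_rel·d = -56 < 0  ⇒  outside

inside=no margin=560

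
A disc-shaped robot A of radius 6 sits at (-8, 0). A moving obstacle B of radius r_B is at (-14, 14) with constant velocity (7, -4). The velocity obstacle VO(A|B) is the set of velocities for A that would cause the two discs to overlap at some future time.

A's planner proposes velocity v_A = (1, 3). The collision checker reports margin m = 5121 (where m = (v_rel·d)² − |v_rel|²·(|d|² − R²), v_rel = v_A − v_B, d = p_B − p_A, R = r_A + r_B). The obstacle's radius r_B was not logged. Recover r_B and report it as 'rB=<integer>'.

m = 5121
d = (-6, 14);  v_rel = (-6, 7),  |v_rel|² = 85
v_rel×d = (-6)·(14) − (7)·(-6) = -42
since m = R²·85 − (-42)²:  R² = (1764 + 5121) / 85 = 81
R = √81 = 9  ⇒  r_B = 9 − 6 = 3

rB=3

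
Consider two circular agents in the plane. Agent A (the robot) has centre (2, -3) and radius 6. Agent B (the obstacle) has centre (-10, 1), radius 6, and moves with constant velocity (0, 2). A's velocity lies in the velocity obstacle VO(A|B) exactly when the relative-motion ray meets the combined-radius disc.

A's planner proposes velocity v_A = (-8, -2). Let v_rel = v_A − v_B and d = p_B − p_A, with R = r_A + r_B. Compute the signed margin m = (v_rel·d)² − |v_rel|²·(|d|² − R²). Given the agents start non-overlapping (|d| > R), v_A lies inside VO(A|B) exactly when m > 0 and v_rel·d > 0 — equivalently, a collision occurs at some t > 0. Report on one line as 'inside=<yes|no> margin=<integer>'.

d = (-12, 4),  |d|² = 160;  R = 6+6 = 12,  c = 160−12² = 16
v_rel = (-8, -4),  |v_rel|² = 80;  v_rel·d = (-8)·(-12) + (-4)·(4) = 80
80·t² − 160·t + 16 = 0  ⇒  m = 80² − 80·16 = 5120
m = 5120 > 0,  v_rel·d = 80 > 0  ⇒  inside

inside=yes margin=5120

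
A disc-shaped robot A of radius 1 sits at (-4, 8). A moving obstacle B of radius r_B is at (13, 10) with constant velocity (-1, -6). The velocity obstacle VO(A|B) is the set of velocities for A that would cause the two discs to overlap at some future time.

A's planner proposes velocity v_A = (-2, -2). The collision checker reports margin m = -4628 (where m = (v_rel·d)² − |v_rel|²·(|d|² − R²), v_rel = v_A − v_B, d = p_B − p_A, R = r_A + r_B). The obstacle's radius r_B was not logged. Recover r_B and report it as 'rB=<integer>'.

m = -4628
d = (17, 2);  v_rel = (-1, 4),  |v_rel|² = 17
v_rel×d = (-1)·(2) − (4)·(17) = -70
since m = R²·17 − (-70)²:  R² = (4900 + -4628) / 17 = 16
R = √16 = 4  ⇒  r_B = 4 − 1 = 3

rB=3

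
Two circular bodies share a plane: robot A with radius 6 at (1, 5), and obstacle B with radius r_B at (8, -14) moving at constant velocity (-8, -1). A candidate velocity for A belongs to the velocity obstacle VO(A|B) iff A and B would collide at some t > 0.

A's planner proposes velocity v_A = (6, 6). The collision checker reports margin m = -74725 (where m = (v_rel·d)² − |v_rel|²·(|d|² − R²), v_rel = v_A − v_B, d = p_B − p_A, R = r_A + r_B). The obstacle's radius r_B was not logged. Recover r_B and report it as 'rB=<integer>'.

m = -74725
d = (7, -19);  v_rel = (14, 7),  |v_rel|² = 245
v_rel×d = (14)·(-19) − (7)·(7) = -315
since m = R²·245 − (-315)²:  R² = (99225 + -74725) / 245 = 100
R = √100 = 10  ⇒  r_B = 10 − 6 = 4

rB=4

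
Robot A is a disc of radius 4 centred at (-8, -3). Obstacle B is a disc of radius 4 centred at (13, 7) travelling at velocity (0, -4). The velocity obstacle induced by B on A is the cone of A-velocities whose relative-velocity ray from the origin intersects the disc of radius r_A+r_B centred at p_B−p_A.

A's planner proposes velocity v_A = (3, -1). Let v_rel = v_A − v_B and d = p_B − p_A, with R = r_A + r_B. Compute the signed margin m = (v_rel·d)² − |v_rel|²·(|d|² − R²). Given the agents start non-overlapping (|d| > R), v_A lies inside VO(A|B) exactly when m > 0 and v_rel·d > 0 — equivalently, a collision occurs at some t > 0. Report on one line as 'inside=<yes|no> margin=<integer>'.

d = (21, 10),  |d|² = 541;  R = 4+4 = 8,  c = 541−8² = 477
v_rel = (3, 3),  |v_rel|² = 18;  v_rel·d = (3)·(21) + (3)·(10) = 93
18·t² − 186·t + 477 = 0  ⇒  m = 93² − 18·477 = 63
m = 63 > 0,  v_rel·d = 93 > 0  ⇒  inside

inside=yes margin=63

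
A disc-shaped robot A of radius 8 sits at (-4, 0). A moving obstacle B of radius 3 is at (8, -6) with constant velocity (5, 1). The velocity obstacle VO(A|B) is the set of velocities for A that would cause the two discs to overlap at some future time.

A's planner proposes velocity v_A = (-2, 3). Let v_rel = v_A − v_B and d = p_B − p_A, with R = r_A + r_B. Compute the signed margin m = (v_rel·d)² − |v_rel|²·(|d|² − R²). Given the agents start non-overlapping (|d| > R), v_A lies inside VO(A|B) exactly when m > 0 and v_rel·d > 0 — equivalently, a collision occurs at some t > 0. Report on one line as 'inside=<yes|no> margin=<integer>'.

d = (12, -6),  |d|² = 180;  R = 8+3 = 11,  c = 180−11² = 59
v_rel = (-7, 2),  |v_rel|² = 53;  v_rel·d = (-7)·(12) + (2)·(-6) = -96
53·t² + 192·t + 59 = 0  ⇒  m = (-96)² − 53·59 = 6089
m = 6089 > 0,  v_rel·d = -96 < 0  ⇒  outside

inside=no margin=6089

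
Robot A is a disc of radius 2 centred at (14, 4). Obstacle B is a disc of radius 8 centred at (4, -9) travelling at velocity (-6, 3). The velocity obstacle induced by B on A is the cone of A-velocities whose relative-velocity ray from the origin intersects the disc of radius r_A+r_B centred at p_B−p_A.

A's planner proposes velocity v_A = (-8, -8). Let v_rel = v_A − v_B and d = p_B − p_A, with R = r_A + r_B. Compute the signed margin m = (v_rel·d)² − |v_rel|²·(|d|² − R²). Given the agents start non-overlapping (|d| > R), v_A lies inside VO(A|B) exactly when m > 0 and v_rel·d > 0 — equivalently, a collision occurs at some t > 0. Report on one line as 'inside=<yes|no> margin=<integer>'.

d = (-10, -13),  |d|² = 269;  R = 2+8 = 10,  c = 269−10² = 169
v_rel = (-2, -11),  |v_rel|² = 125;  v_rel·d = (-2)·(-10) + (-11)·(-13) = 163
125·t² − 326·t + 169 = 0  ⇒  m = 163² − 125·169 = 5444
m = 5444 > 0,  v_rel·d = 163 > 0  ⇒  inside

inside=yes margin=5444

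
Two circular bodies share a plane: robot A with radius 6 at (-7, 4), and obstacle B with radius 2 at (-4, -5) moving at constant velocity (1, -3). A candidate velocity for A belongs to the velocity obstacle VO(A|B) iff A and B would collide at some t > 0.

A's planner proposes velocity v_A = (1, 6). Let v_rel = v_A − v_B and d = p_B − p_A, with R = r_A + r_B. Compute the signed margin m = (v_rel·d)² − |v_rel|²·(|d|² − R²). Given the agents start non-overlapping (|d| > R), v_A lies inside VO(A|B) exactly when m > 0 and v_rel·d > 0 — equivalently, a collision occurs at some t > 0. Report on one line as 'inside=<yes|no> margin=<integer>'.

d = (3, -9),  |d|² = 90;  R = 6+2 = 8,  c = 90−8² = 26
v_rel = (0, 9),  |v_rel|² = 81;  v_rel·d = (0)·(3) + (9)·(-9) = -81
81·t² + 162·t + 26 = 0  ⇒  m = (-81)² − 81·26 = 4455
m = 4455 > 0,  v_rel·d = -81 < 0  ⇒  outside

inside=no margin=4455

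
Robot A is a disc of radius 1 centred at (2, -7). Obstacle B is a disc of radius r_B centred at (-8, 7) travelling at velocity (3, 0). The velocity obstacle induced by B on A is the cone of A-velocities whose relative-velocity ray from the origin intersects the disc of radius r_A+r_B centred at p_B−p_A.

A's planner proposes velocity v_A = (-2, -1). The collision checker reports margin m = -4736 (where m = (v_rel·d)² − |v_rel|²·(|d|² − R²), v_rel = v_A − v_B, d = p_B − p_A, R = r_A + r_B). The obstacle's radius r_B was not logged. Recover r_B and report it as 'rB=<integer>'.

m = -4736
d = (-10, 14);  v_rel = (-5, -1),  |v_rel|² = 26
v_rel×d = (-5)·(14) − (-1)·(-10) = -80
since m = R²·26 − (-80)²:  R² = (6400 + -4736) / 26 = 64
R = √64 = 8  ⇒  r_B = 8 − 1 = 7

rB=7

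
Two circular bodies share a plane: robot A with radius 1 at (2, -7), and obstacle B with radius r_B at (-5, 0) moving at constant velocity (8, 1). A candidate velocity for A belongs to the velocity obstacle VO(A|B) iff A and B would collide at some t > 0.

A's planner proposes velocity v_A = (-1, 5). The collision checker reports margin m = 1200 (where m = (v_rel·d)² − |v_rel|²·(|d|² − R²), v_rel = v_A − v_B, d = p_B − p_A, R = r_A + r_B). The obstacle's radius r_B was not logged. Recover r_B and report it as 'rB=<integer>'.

m = 1200
d = (-7, 7);  v_rel = (-9, 4),  |v_rel|² = 97
v_rel×d = (-9)·(7) − (4)·(-7) = -35
since m = R²·97 − (-35)²:  R² = (1225 + 1200) / 97 = 25
R = √25 = 5  ⇒  r_B = 5 − 1 = 4

rB=4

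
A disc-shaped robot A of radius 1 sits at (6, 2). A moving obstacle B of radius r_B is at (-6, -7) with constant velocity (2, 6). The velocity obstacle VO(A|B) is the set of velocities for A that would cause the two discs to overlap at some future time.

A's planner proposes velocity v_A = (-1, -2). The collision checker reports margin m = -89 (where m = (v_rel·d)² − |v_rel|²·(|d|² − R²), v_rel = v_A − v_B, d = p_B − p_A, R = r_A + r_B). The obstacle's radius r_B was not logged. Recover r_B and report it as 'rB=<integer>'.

m = -89
d = (-12, -9);  v_rel = (-3, -8),  |v_rel|² = 73
v_rel×d = (-3)·(-9) − (-8)·(-12) = -69
since m = R²·73 − (-69)²:  R² = (4761 + -89) / 73 = 64
R = √64 = 8  ⇒  r_B = 8 − 1 = 7

rB=7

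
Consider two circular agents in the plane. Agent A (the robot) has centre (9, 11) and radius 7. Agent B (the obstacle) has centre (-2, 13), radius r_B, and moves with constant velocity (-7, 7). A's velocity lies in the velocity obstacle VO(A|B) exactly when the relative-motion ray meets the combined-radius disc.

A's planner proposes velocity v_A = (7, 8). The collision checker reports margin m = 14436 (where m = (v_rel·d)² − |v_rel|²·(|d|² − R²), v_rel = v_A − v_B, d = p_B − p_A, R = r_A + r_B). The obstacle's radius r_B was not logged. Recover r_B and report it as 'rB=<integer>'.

m = 14436
d = (-11, 2);  v_rel = (14, 1),  |v_rel|² = 197
v_rel×d = (14)·(2) − (1)·(-11) = 39
since m = R²·197 − 39²:  R² = (1521 + 14436) / 197 = 81
R = √81 = 9  ⇒  r_B = 9 − 7 = 2

rB=2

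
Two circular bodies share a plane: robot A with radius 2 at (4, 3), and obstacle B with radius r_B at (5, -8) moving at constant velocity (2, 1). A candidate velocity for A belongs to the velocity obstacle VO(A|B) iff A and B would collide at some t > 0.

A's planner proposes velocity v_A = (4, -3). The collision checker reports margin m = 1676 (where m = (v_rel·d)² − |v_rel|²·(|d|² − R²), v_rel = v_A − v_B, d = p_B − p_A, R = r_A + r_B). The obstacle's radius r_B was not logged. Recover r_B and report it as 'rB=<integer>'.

m = 1676
d = (1, -11);  v_rel = (2, -4),  |v_rel|² = 20
v_rel×d = (2)·(-11) − (-4)·(1) = -18
since m = R²·20 − (-18)²:  R² = (324 + 1676) / 20 = 100
R = √100 = 10  ⇒  r_B = 10 − 2 = 8

rB=8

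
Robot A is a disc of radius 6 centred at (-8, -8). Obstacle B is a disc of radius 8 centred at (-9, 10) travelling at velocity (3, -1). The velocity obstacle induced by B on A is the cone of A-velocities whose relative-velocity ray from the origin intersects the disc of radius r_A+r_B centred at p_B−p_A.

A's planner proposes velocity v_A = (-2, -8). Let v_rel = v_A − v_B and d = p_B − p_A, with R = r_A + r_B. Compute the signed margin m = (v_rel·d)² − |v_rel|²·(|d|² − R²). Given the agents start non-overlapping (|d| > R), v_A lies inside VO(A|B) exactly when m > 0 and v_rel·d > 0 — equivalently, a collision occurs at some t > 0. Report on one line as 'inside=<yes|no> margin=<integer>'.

d = (-1, 18),  |d|² = 325;  R = 6+8 = 14,  c = 325−14² = 129
v_rel = (-5, -7),  |v_rel|² = 74;  v_rel·d = (-5)·(-1) + (-7)·(18) = -121
74·t² + 242·t + 129 = 0  ⇒  m = (-121)² − 74·129 = 5095
m = 5095 > 0,  v_rel·d = -121 < 0  ⇒  outside

inside=no margin=5095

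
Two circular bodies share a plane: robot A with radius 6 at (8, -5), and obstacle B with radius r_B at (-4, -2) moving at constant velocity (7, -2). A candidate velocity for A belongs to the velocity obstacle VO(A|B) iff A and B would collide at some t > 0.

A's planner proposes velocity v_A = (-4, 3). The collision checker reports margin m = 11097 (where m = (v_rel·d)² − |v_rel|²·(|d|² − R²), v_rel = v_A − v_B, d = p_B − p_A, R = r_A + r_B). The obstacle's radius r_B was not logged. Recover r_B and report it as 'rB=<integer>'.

m = 11097
d = (-12, 3);  v_rel = (-11, 5),  |v_rel|² = 146
v_rel×d = (-11)·(3) − (5)·(-12) = 27
since m = R²·146 − 27²:  R² = (729 + 11097) / 146 = 81
R = √81 = 9  ⇒  r_B = 9 − 6 = 3

rB=3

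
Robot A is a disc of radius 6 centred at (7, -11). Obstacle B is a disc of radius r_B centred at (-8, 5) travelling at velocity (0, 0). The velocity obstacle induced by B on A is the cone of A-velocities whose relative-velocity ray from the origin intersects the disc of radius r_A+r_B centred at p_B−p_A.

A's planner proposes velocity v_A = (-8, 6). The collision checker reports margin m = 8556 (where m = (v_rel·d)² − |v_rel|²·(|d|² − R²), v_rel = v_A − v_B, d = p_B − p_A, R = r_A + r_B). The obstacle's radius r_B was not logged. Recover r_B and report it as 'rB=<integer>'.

m = 8556
d = (-15, 16);  v_rel = (-8, 6),  |v_rel|² = 100
v_rel×d = (-8)·(16) − (6)·(-15) = -38
since m = R²·100 − (-38)²:  R² = (1444 + 8556) / 100 = 100
R = √100 = 10  ⇒  r_B = 10 − 6 = 4

rB=4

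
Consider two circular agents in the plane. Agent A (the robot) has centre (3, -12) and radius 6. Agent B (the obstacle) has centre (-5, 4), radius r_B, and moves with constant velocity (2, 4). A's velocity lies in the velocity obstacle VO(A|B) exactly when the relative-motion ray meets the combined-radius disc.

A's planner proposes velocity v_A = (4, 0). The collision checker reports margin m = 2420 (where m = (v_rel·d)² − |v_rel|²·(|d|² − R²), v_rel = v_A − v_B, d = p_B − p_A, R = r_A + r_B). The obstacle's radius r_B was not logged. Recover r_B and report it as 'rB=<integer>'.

m = 2420
d = (-8, 16);  v_rel = (2, -4),  |v_rel|² = 20
v_rel×d = (2)·(16) − (-4)·(-8) = 0
since m = R²·20 − 0²:  R² = (0 + 2420) / 20 = 121
R = √121 = 11  ⇒  r_B = 11 − 6 = 5

rB=5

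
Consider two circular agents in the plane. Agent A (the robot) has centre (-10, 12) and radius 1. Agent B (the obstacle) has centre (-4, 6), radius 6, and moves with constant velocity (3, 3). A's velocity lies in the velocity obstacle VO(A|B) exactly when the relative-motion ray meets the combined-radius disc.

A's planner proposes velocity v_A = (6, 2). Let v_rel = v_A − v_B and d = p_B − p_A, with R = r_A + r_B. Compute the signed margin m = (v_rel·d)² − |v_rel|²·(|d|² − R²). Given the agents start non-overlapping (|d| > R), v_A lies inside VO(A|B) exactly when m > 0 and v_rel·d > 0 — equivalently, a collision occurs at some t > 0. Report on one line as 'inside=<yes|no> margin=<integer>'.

d = (6, -6),  |d|² = 72;  R = 1+6 = 7,  c = 72−7² = 23
v_rel = (3, -1),  |v_rel|² = 10;  v_rel·d = (3)·(6) + (-1)·(-6) = 24
10·t² − 48·t + 23 = 0  ⇒  m = 24² − 10·23 = 346
m = 346 > 0,  v_rel·d = 24 > 0  ⇒  inside

inside=yes margin=346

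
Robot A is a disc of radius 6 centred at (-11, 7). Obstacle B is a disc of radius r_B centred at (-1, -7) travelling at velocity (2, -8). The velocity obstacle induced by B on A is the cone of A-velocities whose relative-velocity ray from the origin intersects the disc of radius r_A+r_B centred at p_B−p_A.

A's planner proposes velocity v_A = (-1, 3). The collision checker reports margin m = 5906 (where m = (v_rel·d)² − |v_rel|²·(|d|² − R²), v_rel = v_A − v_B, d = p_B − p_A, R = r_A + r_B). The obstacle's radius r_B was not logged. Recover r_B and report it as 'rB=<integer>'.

m = 5906
d = (10, -14);  v_rel = (-3, 11),  |v_rel|² = 130
v_rel×d = (-3)·(-14) − (11)·(10) = -68
since m = R²·130 − (-68)²:  R² = (4624 + 5906) / 130 = 81
R = √81 = 9  ⇒  r_B = 9 − 6 = 3

rB=3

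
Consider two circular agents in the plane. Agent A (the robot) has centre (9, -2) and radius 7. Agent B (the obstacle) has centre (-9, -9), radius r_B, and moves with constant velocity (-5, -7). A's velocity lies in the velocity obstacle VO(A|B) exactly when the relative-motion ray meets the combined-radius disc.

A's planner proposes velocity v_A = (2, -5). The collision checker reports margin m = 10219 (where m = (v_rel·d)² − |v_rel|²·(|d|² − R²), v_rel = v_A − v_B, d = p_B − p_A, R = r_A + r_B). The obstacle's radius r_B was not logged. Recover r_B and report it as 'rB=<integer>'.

m = 10219
d = (-18, -7);  v_rel = (7, 2),  |v_rel|² = 53
v_rel×d = (7)·(-7) − (2)·(-18) = -13
since m = R²·53 − (-13)²:  R² = (169 + 10219) / 53 = 196
R = √196 = 14  ⇒  r_B = 14 − 7 = 7

rB=7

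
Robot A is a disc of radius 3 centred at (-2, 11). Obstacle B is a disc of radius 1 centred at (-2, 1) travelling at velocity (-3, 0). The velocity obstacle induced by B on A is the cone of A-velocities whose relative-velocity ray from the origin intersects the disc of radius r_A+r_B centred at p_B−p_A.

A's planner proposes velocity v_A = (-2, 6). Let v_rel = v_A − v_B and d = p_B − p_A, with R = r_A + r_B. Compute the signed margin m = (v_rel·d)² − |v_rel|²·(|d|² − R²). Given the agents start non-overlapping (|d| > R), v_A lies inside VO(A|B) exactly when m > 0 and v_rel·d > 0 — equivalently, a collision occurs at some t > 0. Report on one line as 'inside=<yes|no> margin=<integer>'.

d = (0, -10),  |d|² = 100;  R = 3+1 = 4,  c = 100−4² = 84
v_rel = (1, 6),  |v_rel|² = 37;  v_rel·d = (1)·(0) + (6)·(-10) = -60
37·t² + 120·t + 84 = 0  ⇒  m = (-60)² − 37·84 = 492
m = 492 > 0,  v_rel·d = -60 < 0  ⇒  outside

inside=no margin=492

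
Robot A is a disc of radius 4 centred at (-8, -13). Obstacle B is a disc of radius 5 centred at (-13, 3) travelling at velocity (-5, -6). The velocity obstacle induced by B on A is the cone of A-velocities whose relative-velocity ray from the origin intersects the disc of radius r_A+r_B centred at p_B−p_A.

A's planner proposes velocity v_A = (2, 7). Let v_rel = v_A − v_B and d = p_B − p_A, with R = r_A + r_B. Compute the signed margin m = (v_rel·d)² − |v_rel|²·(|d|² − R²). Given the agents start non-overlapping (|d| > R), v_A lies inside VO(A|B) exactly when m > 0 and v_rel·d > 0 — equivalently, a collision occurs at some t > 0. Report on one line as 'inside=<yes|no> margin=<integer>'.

d = (-5, 16),  |d|² = 281;  R = 4+5 = 9,  c = 281−9² = 200
v_rel = (7, 13),  |v_rel|² = 218;  v_rel·d = (7)·(-5) + (13)·(16) = 173
218·t² − 346·t + 200 = 0  ⇒  m = 173² − 218·200 = -13671
m = -13671 < 0,  v_rel·d = 173 > 0  ⇒  outside

inside=no margin=-13671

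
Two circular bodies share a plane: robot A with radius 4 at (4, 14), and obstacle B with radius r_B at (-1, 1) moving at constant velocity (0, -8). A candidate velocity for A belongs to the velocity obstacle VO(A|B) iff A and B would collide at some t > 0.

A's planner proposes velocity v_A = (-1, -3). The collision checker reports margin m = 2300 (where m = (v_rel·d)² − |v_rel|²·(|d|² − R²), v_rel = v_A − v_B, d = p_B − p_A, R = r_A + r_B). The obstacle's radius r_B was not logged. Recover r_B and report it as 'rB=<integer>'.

m = 2300
d = (-5, -13);  v_rel = (-1, 5),  |v_rel|² = 26
v_rel×d = (-1)·(-13) − (5)·(-5) = 38
since m = R²·26 − 38²:  R² = (1444 + 2300) / 26 = 144
R = √144 = 12  ⇒  r_B = 12 − 4 = 8

rB=8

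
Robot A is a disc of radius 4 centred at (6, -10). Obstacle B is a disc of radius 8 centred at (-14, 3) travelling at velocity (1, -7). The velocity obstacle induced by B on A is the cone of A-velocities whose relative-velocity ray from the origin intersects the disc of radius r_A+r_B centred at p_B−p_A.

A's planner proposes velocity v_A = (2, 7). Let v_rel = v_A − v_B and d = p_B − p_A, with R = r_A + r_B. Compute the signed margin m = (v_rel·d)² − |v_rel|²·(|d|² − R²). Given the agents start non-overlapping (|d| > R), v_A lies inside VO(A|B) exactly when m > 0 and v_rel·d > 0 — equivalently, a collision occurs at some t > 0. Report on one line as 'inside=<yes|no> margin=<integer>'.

d = (-20, 13),  |d|² = 569;  R = 4+8 = 12,  c = 569−12² = 425
v_rel = (1, 14),  |v_rel|² = 197;  v_rel·d = (1)·(-20) + (14)·(13) = 162
197·t² − 324·t + 425 = 0  ⇒  m = 162² − 197·425 = -57481
m = -57481 < 0,  v_rel·d = 162 > 0  ⇒  outside

inside=no margin=-57481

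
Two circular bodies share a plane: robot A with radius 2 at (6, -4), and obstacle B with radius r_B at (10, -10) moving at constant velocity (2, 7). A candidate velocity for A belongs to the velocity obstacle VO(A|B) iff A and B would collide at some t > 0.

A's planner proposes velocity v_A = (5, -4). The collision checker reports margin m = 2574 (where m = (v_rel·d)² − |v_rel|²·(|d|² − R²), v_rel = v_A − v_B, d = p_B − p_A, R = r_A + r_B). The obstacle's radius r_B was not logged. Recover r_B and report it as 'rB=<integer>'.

m = 2574
d = (4, -6);  v_rel = (3, -11),  |v_rel|² = 130
v_rel×d = (3)·(-6) − (-11)·(4) = 26
since m = R²·130 − 26²:  R² = (676 + 2574) / 130 = 25
R = √25 = 5  ⇒  r_B = 5 − 2 = 3

rB=3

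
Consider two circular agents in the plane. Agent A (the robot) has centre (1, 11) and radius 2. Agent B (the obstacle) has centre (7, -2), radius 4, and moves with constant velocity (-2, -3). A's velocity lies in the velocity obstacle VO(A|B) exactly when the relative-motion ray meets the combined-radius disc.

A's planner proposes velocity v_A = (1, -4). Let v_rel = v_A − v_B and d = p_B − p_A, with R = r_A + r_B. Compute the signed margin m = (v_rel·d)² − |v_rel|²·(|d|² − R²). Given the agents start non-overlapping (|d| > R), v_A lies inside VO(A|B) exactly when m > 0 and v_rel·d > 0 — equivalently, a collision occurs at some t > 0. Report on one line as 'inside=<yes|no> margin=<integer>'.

d = (6, -13),  |d|² = 205;  R = 2+4 = 6,  c = 205−6² = 169
v_rel = (3, -1),  |v_rel|² = 10;  v_rel·d = (3)·(6) + (-1)·(-13) = 31
10·t² − 62·t + 169 = 0  ⇒  m = 31² − 10·169 = -729
m = -729 < 0,  v_rel·d = 31 > 0  ⇒  outside

inside=no margin=-729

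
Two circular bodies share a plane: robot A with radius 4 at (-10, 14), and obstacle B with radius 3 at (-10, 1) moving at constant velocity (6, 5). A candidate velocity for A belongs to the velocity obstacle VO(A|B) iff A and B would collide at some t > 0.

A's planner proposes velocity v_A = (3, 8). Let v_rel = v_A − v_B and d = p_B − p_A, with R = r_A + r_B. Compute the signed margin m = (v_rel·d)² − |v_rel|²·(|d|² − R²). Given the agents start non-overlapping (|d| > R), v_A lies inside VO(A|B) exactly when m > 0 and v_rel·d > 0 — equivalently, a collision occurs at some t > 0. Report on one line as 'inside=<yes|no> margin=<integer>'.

d = (0, -13),  |d|² = 169;  R = 4+3 = 7,  c = 169−7² = 120
v_rel = (-3, 3),  |v_rel|² = 18;  v_rel·d = (-3)·(0) + (3)·(-13) = -39
18·t² + 78·t + 120 = 0  ⇒  m = (-39)² − 18·120 = -639
m = -639 < 0,  v_rel·d = -39 < 0  ⇒  outside

inside=no margin=-639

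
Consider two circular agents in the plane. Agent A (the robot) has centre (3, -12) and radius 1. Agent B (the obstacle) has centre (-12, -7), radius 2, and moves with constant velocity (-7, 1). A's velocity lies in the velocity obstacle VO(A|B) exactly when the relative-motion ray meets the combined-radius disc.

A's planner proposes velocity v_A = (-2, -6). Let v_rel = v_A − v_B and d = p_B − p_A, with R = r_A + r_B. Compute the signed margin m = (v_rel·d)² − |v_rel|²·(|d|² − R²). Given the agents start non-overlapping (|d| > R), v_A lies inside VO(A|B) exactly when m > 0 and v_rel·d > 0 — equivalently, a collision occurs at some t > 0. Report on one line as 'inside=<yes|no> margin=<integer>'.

d = (-15, 5),  |d|² = 250;  R = 1+2 = 3,  c = 250−3² = 241
v_rel = (5, -7),  |v_rel|² = 74;  v_rel·d = (5)·(-15) + (-7)·(5) = -110
74·t² + 220·t + 241 = 0  ⇒  m = (-110)² − 74·241 = -5734
m = -5734 < 0,  v_rel·d = -110 < 0  ⇒  outside

inside=no margin=-5734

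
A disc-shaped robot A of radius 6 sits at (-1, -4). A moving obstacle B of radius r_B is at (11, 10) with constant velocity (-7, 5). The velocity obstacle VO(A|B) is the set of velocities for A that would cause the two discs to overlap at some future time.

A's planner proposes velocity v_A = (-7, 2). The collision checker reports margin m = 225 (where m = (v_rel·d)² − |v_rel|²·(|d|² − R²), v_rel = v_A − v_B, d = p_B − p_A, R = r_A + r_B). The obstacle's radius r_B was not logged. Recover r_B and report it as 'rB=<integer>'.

m = 225
d = (12, 14);  v_rel = (0, -3),  |v_rel|² = 9
v_rel×d = (0)·(14) − (-3)·(12) = 36
since m = R²·9 − 36²:  R² = (1296 + 225) / 9 = 169
R = √169 = 13  ⇒  r_B = 13 − 6 = 7

rB=7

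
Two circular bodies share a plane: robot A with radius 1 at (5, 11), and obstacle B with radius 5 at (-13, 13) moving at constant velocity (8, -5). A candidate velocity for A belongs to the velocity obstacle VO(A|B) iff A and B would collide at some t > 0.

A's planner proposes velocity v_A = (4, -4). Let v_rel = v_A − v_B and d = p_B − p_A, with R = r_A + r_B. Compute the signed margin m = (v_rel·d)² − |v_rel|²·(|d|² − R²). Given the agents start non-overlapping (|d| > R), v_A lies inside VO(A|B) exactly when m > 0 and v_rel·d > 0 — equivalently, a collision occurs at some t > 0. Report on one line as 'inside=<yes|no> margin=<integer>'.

d = (-18, 2),  |d|² = 328;  R = 1+5 = 6,  c = 328−6² = 292
v_rel = (-4, 1),  |v_rel|² = 17;  v_rel·d = (-4)·(-18) + (1)·(2) = 74
17·t² − 148·t + 292 = 0  ⇒  m = 74² − 17·292 = 512
m = 512 > 0,  v_rel·d = 74 > 0  ⇒  inside

inside=yes margin=512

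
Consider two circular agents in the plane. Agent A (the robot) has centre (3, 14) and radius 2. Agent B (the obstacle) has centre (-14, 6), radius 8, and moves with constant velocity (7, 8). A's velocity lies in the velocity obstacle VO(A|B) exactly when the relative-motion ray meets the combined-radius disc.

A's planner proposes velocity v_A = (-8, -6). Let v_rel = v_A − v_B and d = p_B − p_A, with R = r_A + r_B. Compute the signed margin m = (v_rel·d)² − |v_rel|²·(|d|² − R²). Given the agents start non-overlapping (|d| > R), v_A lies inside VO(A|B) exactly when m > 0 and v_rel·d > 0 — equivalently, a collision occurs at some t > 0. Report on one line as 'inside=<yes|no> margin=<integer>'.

d = (-17, -8),  |d|² = 353;  R = 2+8 = 10,  c = 353−10² = 253
v_rel = (-15, -14),  |v_rel|² = 421;  v_rel·d = (-15)·(-17) + (-14)·(-8) = 367
421·t² − 734·t + 253 = 0  ⇒  m = 367² − 421·253 = 28176
m = 28176 > 0,  v_rel·d = 367 > 0  ⇒  inside

inside=yes margin=28176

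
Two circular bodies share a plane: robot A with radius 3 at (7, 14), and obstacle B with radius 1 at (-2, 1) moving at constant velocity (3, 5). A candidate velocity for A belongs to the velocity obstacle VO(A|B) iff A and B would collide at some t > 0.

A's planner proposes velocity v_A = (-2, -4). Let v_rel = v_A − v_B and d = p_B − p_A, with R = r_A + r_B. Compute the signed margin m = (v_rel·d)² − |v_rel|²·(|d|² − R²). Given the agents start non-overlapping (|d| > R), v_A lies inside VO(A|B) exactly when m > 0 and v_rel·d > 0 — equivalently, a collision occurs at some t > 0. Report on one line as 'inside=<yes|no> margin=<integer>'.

d = (-9, -13),  |d|² = 250;  R = 3+1 = 4,  c = 250−4² = 234
v_rel = (-5, -9),  |v_rel|² = 106;  v_rel·d = (-5)·(-9) + (-9)·(-13) = 162
106·t² − 324·t + 234 = 0  ⇒  m = 162² − 106·234 = 1440
m = 1440 > 0,  v_rel·d = 162 > 0  ⇒  inside

inside=yes margin=1440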